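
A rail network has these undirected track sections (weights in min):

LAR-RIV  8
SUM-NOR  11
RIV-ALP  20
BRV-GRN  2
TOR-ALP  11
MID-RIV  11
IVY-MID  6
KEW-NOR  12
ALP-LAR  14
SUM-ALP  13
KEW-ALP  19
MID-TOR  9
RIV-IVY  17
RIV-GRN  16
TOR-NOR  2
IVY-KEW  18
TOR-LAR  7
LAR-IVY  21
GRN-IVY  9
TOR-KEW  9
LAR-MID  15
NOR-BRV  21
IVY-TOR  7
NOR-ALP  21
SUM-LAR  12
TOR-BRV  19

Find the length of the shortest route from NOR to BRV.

Compare a few routes:
NOR - TOR - BRV: 2+19 = 21
NOR - BRV: 21 = 21
NOR - TOR - IVY - GRN - BRV: 2+7+9+2 = 20
NOR - TOR - MID - IVY - GRN - BRV: 2+9+6+9+2 = 28
The minimum is 20 min via NOR - TOR - IVY - GRN - BRV.

20 min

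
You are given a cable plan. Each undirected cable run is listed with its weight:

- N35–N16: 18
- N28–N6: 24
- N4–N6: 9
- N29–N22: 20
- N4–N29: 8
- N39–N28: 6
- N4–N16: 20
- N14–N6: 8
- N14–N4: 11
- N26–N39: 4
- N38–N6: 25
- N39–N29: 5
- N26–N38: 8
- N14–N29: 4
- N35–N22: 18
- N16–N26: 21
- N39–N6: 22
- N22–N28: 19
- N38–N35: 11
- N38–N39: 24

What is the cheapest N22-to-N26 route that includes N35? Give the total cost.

37

Shortest N22→N35: N22–N35 = 18
Shortest N35→N26: N35–N38–N26 = 19
Total via N35: 18 + 19 = 37.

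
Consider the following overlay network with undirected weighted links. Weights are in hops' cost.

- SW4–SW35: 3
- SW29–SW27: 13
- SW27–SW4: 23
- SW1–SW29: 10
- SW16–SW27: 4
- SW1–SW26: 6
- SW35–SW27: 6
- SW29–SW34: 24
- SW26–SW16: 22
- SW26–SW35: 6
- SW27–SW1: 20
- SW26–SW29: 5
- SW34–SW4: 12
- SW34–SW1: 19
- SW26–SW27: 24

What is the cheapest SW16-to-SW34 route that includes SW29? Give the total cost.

41 hops' cost

Shortest SW16→SW29: SW16 → SW27 → SW29 = 17
Best SW29 to SW34: SW29 → SW34 costing 24
Total via SW29: 17 + 24 = 41 hops' cost.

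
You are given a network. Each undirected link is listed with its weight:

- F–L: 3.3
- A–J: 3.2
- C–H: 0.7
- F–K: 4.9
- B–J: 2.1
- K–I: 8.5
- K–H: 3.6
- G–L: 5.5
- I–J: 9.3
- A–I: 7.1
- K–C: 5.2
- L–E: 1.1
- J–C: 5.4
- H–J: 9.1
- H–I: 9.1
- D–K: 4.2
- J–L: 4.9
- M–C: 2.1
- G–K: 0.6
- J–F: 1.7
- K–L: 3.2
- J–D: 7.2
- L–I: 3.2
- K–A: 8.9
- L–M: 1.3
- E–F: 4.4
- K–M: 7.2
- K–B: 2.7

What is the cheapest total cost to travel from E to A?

Compare a few routes:
E–L–J–A: 1.1+4.9+3.2 = 9.2
E–L–I–A: 1.1+3.2+7.1 = 11.4
E–L–F–J–A: 1.1+3.3+1.7+3.2 = 9.3
E–F–J–A: 4.4+1.7+3.2 = 9.3
The minimum is 9.2 via E–L–J–A.

9.2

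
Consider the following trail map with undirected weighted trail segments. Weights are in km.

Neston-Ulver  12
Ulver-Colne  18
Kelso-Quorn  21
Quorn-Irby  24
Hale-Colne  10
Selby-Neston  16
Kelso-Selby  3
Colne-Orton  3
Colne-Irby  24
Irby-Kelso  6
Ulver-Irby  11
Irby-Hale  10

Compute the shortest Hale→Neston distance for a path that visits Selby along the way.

Best Hale to Selby: Hale → Irby → Kelso → Selby costing 19
Shortest Selby→Neston: Selby → Neston = 16
Total via Selby: 19 + 16 = 35 km.

35 km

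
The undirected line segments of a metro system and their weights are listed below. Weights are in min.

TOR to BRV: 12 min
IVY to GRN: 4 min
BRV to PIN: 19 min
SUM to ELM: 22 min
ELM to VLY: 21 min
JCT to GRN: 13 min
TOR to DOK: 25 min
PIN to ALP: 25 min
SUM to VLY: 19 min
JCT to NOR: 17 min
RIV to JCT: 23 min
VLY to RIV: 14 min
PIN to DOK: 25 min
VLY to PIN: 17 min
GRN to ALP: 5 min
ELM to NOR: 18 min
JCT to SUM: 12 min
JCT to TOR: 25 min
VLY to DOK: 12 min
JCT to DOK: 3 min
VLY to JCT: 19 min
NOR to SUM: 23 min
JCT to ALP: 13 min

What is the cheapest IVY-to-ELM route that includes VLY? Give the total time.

53 min

Best IVY to VLY: IVY–GRN–JCT–DOK–VLY costing 32
Shortest VLY→ELM: VLY–ELM = 21
Total via VLY: 32 + 21 = 53 min.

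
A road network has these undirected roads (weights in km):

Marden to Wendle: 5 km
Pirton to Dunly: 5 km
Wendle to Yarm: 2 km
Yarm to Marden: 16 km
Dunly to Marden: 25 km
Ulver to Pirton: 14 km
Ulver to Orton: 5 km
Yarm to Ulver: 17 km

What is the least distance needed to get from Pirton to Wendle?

33 km

Running Dijkstra from Pirton:
Pirton: 0
Dunly: 5  (via Pirton)
Ulver: 14  (via Pirton)
Orton: 19  (via Ulver)
Marden: 30  (via Dunly)
Yarm: 31  (via Ulver)
Wendle: 33  (via Yarm)
Shortest route: Pirton → Ulver → Yarm → Wendle = 33 km.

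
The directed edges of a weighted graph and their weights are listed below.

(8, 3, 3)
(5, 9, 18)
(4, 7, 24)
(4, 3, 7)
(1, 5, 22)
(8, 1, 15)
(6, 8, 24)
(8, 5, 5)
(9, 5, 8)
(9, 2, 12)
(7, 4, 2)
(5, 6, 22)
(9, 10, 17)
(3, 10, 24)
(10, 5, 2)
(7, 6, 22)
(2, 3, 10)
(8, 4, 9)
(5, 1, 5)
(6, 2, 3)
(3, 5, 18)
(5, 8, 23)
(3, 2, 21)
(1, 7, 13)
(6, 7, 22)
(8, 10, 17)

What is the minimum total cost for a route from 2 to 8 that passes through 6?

Shortest 2→6: 2 → 3 → 5 → 6 = 50
Best 6 to 8: 6 → 8 costing 24
Total via 6: 50 + 24 = 74.

74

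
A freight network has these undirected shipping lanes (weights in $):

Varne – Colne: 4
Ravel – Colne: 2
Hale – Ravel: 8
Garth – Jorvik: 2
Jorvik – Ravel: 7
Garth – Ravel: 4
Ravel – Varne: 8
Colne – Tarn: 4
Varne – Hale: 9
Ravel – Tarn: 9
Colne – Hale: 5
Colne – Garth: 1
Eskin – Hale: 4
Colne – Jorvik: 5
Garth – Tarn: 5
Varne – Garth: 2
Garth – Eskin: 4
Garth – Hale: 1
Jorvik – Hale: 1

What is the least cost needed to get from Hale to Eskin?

Shortest distances from Hale:
Hale: 0
Jorvik: 1  (via Hale)
Garth: 1  (via Hale)
Colne: 2  (via Garth)
Varne: 3  (via Garth)
Eskin: 4  (via Hale)
Shortest route: Hale → Eskin = $4.

$4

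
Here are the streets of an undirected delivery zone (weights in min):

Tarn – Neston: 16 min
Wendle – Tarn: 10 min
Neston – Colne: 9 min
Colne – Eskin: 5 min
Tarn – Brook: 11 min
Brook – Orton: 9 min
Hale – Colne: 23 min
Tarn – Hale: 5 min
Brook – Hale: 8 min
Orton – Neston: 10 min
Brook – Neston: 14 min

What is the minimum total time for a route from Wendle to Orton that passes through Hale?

32 min

Best Wendle to Hale: Wendle → Tarn → Hale costing 15
Shortest Hale→Orton: Hale → Brook → Orton = 17
Total via Hale: 15 + 17 = 32 min.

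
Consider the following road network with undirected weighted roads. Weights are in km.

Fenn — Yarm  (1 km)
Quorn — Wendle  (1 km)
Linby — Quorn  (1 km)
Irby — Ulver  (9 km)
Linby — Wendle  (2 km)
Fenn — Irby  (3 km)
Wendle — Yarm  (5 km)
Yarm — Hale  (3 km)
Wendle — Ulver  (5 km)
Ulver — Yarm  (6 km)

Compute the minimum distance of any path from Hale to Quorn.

9 km

Shortest distances from Hale:
Hale: 0
Yarm: 3  (via Hale)
Fenn: 4  (via Yarm)
Irby: 7  (via Fenn)
Wendle: 8  (via Yarm)
Ulver: 9  (via Yarm)
Quorn: 9  (via Wendle)
Shortest route: Hale → Yarm → Wendle → Quorn = 9 km.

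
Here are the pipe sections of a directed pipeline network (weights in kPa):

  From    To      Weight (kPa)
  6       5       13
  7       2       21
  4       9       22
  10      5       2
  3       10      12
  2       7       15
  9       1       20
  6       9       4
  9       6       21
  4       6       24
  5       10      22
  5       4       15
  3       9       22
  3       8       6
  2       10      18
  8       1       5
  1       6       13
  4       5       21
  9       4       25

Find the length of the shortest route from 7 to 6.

Shortest distances from 7:
7: 0
2: 21  (via 7)
10: 39  (via 2)
5: 41  (via 10)
4: 56  (via 5)
9: 78  (via 4)
6: 80  (via 4)
Shortest route: 7 → 2 → 10 → 5 → 4 → 6 = 80 kPa.

80 kPa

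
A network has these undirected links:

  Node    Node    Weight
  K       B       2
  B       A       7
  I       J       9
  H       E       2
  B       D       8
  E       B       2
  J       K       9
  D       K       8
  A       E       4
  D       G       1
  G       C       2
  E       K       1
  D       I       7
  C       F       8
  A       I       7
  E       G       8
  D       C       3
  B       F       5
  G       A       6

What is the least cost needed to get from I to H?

13

Shortest distances from I:
I: 0
A: 7  (via I)
D: 7  (via I)
G: 8  (via D)
J: 9  (via I)
C: 10  (via D)
E: 11  (via A)
K: 12  (via E)
B: 13  (via E)
H: 13  (via E)
Shortest route: I–A–E–H = 13.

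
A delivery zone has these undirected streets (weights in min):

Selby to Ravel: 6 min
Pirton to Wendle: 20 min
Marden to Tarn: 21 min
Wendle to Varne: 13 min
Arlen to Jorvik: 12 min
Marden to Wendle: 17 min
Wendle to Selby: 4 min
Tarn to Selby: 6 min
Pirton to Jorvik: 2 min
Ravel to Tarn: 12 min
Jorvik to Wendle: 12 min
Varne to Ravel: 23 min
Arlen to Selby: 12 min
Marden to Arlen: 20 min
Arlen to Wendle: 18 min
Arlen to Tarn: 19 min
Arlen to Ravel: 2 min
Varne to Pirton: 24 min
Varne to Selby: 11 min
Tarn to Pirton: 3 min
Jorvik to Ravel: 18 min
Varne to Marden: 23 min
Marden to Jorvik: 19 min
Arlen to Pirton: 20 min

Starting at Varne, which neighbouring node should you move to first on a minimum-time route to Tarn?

Selby

Compare a few routes:
Varne - Selby - Tarn: 11+6 = 17
Varne - Wendle - Selby - Tarn: 13+4+6 = 23
Cheapest is Varne - Selby - Tarn at 17 min.
So from Varne the first move is to Selby.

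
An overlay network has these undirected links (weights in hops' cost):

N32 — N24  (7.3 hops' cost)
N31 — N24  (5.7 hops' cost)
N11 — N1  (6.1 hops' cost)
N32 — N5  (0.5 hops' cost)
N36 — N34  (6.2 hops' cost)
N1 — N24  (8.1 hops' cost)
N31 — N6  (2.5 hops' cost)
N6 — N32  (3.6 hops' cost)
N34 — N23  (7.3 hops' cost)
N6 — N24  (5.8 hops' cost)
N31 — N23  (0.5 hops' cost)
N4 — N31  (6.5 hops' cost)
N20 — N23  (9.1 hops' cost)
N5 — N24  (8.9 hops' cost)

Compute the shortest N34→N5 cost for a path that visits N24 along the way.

Shortest N34→N24: N34 → N23 → N31 → N24 = 13.5
Shortest N24→N5: N24 → N32 → N5 = 7.8
Total via N24: 13.5 + 7.8 = 21.3 hops' cost.

21.3 hops' cost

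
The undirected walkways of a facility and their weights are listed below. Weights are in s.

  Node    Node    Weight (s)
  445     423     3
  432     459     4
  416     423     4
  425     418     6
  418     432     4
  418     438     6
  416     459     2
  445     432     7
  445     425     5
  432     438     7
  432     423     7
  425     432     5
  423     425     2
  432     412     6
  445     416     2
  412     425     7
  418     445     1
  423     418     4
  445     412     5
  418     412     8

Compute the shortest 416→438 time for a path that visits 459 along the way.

Best 416 to 459: 416–459 costing 2
Best 459 to 438: 459–432–438 costing 11
Total via 459: 2 + 11 = 13 s.

13 s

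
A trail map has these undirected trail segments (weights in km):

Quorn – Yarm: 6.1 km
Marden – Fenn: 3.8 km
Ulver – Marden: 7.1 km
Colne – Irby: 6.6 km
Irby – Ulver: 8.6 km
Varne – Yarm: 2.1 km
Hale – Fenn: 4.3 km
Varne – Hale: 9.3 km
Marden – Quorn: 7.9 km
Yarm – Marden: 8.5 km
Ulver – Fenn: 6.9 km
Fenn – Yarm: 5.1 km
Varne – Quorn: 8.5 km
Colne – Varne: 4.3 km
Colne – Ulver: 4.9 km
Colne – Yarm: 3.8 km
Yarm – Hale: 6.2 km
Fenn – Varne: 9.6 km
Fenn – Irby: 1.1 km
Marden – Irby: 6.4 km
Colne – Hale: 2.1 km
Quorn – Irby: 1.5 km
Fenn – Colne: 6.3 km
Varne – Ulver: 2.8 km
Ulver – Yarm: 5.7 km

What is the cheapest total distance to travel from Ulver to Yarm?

4.9 km

Compare a few routes:
Ulver → Varne → Yarm: 2.8+2.1 = 4.9
Ulver → Colne → Yarm: 4.9+3.8 = 8.7
Ulver → Yarm: 5.7 = 5.7
Ulver → Varne → Colne → Yarm: 2.8+4.3+3.8 = 10.9
Cheapest is Ulver → Varne → Yarm at 4.9 km.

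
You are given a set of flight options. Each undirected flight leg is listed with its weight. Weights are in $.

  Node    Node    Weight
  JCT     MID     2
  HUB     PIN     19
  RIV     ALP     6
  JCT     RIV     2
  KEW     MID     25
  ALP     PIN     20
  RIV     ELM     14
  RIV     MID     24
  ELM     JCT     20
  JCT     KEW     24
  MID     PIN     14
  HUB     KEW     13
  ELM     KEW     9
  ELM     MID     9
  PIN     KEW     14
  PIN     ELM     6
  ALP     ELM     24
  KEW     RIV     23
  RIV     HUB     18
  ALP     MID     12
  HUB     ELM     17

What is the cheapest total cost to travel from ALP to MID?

Compare a few routes:
ALP–RIV–JCT–MID: 6+2+2 = 10
ALP–MID: 12 = 12
Cheapest is ALP–RIV–JCT–MID at $10.

$10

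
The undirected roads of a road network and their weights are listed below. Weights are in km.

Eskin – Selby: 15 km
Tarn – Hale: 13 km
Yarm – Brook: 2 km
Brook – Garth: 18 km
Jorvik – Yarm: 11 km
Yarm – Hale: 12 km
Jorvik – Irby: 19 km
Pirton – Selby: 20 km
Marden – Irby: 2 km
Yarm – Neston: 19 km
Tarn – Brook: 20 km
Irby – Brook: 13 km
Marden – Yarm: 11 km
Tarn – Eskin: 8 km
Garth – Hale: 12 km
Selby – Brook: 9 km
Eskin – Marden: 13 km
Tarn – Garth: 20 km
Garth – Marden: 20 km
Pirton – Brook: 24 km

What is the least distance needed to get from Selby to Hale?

Enumerating some paths:
Selby → Brook → Yarm → Hale: 9+2+12 = 23
Selby → Eskin → Tarn → Hale: 15+8+13 = 36
The minimum is 23 km via Selby → Brook → Yarm → Hale.

23 km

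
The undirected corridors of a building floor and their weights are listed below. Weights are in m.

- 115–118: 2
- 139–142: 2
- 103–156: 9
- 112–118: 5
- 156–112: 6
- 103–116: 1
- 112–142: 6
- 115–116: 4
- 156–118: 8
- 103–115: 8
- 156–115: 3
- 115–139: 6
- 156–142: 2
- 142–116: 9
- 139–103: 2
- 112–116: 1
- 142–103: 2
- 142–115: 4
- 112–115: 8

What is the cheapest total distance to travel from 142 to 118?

6 m

Candidate routes:
142 → 156 → 115 → 118: 2+3+2 = 7
142 → 115 → 118: 4+2 = 6
The minimum is 6 m via 142 → 115 → 118.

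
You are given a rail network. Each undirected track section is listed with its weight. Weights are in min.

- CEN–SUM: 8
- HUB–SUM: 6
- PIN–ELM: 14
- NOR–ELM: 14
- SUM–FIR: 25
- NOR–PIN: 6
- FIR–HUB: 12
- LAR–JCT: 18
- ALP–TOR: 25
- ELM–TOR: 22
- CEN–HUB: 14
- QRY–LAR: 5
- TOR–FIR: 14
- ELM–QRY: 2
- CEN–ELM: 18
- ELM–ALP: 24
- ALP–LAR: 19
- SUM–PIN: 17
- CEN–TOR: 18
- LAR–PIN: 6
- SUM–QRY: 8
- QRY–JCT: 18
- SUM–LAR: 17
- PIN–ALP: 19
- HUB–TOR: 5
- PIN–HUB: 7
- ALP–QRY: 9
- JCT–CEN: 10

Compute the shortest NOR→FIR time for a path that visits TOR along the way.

Shortest NOR→TOR: NOR → PIN → HUB → TOR = 18
Shortest TOR→FIR: TOR → FIR = 14
Total via TOR: 18 + 14 = 32 min.

32 min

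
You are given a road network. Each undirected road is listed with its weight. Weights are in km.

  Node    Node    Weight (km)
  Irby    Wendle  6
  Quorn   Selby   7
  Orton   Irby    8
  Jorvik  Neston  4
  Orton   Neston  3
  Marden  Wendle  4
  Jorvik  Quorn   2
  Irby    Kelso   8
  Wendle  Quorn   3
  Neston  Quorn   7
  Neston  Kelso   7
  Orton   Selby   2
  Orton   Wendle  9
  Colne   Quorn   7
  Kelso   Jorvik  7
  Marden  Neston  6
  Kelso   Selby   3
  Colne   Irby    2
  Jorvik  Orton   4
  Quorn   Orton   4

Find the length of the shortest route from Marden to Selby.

11 km

Settle nodes by increasing distance from Marden:
Marden: 0
Wendle: 4  (via Marden)
Neston: 6  (via Marden)
Quorn: 7  (via Wendle)
Jorvik: 9  (via Quorn)
Orton: 9  (via Neston)
Irby: 10  (via Wendle)
Selby: 11  (via Orton)
Shortest route: Marden–Neston–Orton–Selby = 11 km.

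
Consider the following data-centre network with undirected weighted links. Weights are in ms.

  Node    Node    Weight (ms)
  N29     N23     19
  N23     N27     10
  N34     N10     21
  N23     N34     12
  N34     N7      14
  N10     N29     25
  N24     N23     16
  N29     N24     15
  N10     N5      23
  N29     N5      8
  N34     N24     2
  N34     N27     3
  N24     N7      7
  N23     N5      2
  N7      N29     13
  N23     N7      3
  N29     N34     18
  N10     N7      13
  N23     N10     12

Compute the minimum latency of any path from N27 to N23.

10 ms

Candidate routes:
N27 - N34 - N24 - N7 - N23: 3+2+7+3 = 15
N27 - N34 - N23: 3+12 = 15
N27 - N23: 10 = 10
N27 - N34 - N7 - N23: 3+14+3 = 20
The minimum is 10 ms via N27 - N23.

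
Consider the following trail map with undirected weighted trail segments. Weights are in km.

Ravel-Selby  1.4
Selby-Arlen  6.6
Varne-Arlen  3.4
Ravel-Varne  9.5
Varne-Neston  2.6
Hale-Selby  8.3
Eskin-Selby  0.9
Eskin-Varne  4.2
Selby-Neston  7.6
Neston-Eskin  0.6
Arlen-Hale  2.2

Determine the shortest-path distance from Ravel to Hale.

Settle nodes by increasing distance from Ravel:
Ravel: 0
Selby: 1.4  (via Ravel)
Eskin: 2.3  (via Selby)
Neston: 2.9  (via Eskin)
Varne: 5.5  (via Neston)
Arlen: 8  (via Selby)
Hale: 9.7  (via Selby)
Shortest route: Ravel → Selby → Hale = 9.7 km.

9.7 km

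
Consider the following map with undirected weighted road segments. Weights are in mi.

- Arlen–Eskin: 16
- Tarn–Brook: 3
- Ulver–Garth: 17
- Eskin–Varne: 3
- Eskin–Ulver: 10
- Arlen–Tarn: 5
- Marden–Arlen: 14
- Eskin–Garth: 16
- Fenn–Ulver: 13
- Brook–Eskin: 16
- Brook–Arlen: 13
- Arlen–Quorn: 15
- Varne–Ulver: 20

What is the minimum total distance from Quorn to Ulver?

41 mi

Settle nodes by increasing distance from Quorn:
Quorn: 0
Arlen: 15  (via Quorn)
Tarn: 20  (via Arlen)
Brook: 23  (via Tarn)
Marden: 29  (via Arlen)
Eskin: 31  (via Arlen)
Varne: 34  (via Eskin)
Ulver: 41  (via Eskin)
Shortest route: Quorn–Arlen–Eskin–Ulver = 41 mi.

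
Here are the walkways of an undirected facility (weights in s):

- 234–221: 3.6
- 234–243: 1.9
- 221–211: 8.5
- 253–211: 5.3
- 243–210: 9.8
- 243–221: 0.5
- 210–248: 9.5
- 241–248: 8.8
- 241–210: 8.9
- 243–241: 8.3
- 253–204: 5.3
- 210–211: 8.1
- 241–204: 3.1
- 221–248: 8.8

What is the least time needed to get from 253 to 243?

14.3 s

Candidate routes:
253 → 211 → 221 → 234 → 243: 5.3+8.5+3.6+1.9 = 19.3
253 → 204 → 241 → 243: 5.3+3.1+8.3 = 16.7
253 → 211 → 221 → 243: 5.3+8.5+0.5 = 14.3
Cheapest is 253 → 211 → 221 → 243 at 14.3 s.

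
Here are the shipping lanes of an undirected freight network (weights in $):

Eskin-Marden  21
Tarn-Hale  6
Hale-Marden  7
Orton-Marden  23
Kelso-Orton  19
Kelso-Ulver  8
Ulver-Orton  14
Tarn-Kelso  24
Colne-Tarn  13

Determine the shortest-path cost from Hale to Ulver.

$38

Settle nodes by increasing distance from Hale:
Hale: 0
Tarn: 6  (via Hale)
Marden: 7  (via Hale)
Colne: 19  (via Tarn)
Eskin: 28  (via Marden)
Kelso: 30  (via Tarn)
Orton: 30  (via Marden)
Ulver: 38  (via Kelso)
Shortest route: Hale–Tarn–Kelso–Ulver = $38.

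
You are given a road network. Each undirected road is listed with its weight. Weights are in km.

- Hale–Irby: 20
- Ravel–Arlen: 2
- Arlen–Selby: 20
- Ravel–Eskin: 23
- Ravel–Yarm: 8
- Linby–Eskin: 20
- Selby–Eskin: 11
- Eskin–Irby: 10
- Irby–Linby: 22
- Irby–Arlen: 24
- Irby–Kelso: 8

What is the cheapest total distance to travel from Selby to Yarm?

30 km

Running Dijkstra from Selby:
Selby: 0
Eskin: 11  (via Selby)
Arlen: 20  (via Selby)
Irby: 21  (via Eskin)
Ravel: 22  (via Arlen)
Kelso: 29  (via Irby)
Yarm: 30  (via Ravel)
Shortest route: Selby–Arlen–Ravel–Yarm = 30 km.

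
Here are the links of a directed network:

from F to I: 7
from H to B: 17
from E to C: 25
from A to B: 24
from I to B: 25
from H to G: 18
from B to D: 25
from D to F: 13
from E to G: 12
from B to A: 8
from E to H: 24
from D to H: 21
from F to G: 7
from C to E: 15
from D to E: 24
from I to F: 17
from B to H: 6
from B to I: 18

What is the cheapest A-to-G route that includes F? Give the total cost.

Shortest A→F: A–B–I–F = 59
Shortest F→G: F–G = 7
Total via F: 59 + 7 = 66.

66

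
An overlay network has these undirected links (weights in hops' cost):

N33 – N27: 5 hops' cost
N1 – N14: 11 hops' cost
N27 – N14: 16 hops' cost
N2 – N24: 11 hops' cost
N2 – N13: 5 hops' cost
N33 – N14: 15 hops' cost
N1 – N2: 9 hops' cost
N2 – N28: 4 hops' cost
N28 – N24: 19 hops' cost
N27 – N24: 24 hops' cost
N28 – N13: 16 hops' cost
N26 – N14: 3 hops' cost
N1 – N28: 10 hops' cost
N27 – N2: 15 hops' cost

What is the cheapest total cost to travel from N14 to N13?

Shortest distances from N14:
N14: 0
N26: 3  (via N14)
N1: 11  (via N14)
N33: 15  (via N14)
N27: 16  (via N14)
N2: 20  (via N1)
N28: 21  (via N1)
N13: 25  (via N2)
Shortest route: N14–N1–N2–N13 = 25 hops' cost.

25 hops' cost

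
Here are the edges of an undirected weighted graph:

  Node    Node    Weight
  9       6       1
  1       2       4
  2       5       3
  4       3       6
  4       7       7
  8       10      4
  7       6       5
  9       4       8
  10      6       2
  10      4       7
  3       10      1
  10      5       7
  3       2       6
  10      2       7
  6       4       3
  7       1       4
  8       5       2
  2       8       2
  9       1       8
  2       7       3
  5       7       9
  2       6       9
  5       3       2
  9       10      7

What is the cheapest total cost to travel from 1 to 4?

11

Running Dijkstra from 1:
1: 0
2: 4  (via 1)
7: 4  (via 1)
8: 6  (via 2)
5: 7  (via 2)
9: 8  (via 1)
3: 9  (via 5)
6: 9  (via 7)
10: 10  (via 8)
4: 11  (via 7)
Shortest route: 1–7–4 = 11.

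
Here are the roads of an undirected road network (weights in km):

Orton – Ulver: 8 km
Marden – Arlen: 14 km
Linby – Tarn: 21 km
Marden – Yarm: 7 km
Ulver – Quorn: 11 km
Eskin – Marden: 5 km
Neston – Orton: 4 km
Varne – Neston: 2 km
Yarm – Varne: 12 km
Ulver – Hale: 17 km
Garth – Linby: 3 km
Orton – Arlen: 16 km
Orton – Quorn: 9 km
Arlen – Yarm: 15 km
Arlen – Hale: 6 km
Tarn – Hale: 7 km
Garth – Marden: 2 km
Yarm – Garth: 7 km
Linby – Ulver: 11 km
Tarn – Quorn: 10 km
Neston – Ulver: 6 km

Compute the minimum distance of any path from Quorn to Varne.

Settle nodes by increasing distance from Quorn:
Quorn: 0
Orton: 9  (via Quorn)
Tarn: 10  (via Quorn)
Ulver: 11  (via Quorn)
Neston: 13  (via Orton)
Varne: 15  (via Neston)
Shortest route: Quorn–Orton–Neston–Varne = 15 km.

15 km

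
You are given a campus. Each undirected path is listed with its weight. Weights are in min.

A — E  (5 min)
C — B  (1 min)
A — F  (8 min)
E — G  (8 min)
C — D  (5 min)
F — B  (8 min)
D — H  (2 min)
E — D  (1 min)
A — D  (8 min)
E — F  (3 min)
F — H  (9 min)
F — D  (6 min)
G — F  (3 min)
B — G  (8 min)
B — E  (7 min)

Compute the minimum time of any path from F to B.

Candidate routes:
F - E - D - C - B: 3+1+5+1 = 10
F - B: 8 = 8
Cheapest is F - B at 8 min.

8 min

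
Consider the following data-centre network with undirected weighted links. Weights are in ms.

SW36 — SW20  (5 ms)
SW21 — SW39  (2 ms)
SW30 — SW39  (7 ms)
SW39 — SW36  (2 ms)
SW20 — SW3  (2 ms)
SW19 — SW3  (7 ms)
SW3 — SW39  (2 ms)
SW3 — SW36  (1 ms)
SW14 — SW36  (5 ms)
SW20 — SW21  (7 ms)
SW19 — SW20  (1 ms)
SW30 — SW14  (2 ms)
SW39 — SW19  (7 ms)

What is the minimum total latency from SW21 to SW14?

9 ms

Running Dijkstra from SW21:
SW21: 0
SW39: 2  (via SW21)
SW36: 4  (via SW39)
SW3: 4  (via SW39)
SW20: 6  (via SW3)
SW19: 7  (via SW20)
SW30: 9  (via SW39)
SW14: 9  (via SW36)
Shortest route: SW21 → SW39 → SW36 → SW14 = 9 ms.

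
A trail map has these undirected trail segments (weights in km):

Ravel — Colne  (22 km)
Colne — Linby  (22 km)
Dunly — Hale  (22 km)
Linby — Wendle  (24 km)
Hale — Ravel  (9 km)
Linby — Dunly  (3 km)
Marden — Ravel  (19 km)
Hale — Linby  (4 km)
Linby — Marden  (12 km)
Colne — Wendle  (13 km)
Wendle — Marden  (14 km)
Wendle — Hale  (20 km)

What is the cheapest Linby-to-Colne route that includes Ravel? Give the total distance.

35 km

Shortest Linby→Ravel: Linby → Hale → Ravel = 13
Shortest Ravel→Colne: Ravel → Colne = 22
Total via Ravel: 13 + 22 = 35 km.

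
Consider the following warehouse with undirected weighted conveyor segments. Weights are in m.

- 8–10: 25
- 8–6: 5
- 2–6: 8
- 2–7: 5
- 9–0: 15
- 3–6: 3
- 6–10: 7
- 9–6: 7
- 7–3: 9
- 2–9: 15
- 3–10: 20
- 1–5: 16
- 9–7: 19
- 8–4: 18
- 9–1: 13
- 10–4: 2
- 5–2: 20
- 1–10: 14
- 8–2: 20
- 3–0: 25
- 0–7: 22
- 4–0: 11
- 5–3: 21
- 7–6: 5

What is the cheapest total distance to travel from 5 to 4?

32 m

Compare a few routes:
5 - 2 - 7 - 6 - 10 - 4: 20+5+5+7+2 = 39
5 - 2 - 6 - 10 - 4: 20+8+7+2 = 37
5 - 1 - 10 - 4: 16+14+2 = 32
5 - 3 - 6 - 10 - 4: 21+3+7+2 = 33
The minimum is 32 m via 5 - 1 - 10 - 4.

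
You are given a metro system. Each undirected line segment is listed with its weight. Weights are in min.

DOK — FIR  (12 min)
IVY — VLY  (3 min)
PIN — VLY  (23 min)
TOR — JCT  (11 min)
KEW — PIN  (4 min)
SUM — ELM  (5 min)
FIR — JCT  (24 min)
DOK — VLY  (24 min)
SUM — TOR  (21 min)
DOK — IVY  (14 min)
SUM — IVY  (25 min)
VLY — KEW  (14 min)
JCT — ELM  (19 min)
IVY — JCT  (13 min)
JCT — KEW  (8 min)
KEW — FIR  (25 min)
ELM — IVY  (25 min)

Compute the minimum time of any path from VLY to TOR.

Shortest distances from VLY:
VLY: 0
IVY: 3  (via VLY)
KEW: 14  (via VLY)
JCT: 16  (via IVY)
DOK: 17  (via IVY)
PIN: 18  (via KEW)
TOR: 27  (via JCT)
Shortest route: VLY → IVY → JCT → TOR = 27 min.

27 min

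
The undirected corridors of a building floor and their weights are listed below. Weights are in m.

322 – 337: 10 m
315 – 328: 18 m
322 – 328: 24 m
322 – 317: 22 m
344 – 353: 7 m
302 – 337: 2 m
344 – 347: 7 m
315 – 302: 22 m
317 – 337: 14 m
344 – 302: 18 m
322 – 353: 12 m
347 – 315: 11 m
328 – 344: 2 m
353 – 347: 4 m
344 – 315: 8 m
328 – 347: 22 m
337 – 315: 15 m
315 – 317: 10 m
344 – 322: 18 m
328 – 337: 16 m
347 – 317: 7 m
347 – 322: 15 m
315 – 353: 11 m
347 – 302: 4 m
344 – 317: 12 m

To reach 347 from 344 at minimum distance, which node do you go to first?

Candidate routes:
344 - 353 - 347: 7+4 = 11
344 - 347: 7 = 7
Cheapest is 344 - 347 at 7 m.
So from 344 the first move is to 347.

347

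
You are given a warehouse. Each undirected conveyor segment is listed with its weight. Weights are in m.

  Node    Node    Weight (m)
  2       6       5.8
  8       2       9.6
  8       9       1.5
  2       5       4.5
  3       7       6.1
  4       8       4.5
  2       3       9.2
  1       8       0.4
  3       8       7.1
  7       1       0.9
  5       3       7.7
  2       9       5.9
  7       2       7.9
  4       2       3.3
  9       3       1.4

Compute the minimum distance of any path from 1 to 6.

Running Dijkstra from 1:
1: 0
8: 0.4  (via 1)
7: 0.9  (via 1)
9: 1.9  (via 8)
3: 3.3  (via 9)
4: 4.9  (via 8)
2: 7.8  (via 9)
5: 11  (via 3)
6: 13.6  (via 2)
Shortest route: 1 → 8 → 9 → 2 → 6 = 13.6 m.

13.6 m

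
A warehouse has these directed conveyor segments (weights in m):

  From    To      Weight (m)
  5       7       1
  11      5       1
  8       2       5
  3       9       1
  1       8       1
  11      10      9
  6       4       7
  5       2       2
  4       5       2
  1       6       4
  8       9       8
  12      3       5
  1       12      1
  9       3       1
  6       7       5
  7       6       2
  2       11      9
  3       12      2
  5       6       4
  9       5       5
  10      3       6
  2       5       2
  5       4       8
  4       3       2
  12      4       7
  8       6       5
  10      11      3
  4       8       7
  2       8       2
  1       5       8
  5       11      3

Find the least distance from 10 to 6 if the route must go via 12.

20 m

Shortest 10→12: 10 → 3 → 12 = 8
Shortest 12→6: 12 → 4 → 5 → 7 → 6 = 12
Total via 12: 8 + 12 = 20 m.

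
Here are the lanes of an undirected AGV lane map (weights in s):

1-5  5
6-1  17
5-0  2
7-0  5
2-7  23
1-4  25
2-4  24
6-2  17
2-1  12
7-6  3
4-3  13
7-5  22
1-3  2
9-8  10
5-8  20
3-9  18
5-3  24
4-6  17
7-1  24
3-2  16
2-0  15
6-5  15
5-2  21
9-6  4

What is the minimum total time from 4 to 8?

Shortest distances from 4:
4: 0
3: 13  (via 4)
1: 15  (via 3)
6: 17  (via 4)
5: 20  (via 1)
7: 20  (via 6)
9: 21  (via 6)
0: 22  (via 5)
2: 24  (via 4)
8: 31  (via 9)
Shortest route: 4–6–9–8 = 31 s.

31 s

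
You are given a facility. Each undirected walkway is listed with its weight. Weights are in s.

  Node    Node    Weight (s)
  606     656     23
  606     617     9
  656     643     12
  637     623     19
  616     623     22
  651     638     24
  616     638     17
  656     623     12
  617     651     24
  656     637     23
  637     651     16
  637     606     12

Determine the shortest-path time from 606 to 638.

52 s

Running Dijkstra from 606:
606: 0
617: 9  (via 606)
637: 12  (via 606)
656: 23  (via 606)
651: 28  (via 637)
623: 31  (via 637)
643: 35  (via 656)
638: 52  (via 651)
Shortest route: 606–637–651–638 = 52 s.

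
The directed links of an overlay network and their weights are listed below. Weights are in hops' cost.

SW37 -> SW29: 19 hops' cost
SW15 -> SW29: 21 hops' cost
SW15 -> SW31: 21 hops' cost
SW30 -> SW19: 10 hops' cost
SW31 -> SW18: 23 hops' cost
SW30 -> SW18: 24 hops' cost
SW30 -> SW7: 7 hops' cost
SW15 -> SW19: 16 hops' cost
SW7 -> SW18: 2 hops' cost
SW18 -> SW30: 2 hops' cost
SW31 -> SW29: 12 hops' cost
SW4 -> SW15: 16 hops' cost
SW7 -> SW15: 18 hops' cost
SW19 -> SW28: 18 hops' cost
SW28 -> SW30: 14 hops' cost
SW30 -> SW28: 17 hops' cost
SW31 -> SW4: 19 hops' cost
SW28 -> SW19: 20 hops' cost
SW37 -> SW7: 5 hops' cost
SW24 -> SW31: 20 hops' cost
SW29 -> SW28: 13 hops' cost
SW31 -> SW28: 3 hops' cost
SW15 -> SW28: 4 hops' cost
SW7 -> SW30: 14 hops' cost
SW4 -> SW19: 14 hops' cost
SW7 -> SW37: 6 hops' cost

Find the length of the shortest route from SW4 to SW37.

Candidate routes:
SW4 - SW15 - SW28 - SW30 - SW7 - SW37: 16+4+14+7+6 = 47
SW4 - SW19 - SW28 - SW30 - SW7 - SW37: 14+18+14+7+6 = 59
SW4 - SW15 - SW31 - SW28 - SW30 - SW7 - SW37: 16+21+3+14+7+6 = 67
Cheapest is SW4 - SW15 - SW28 - SW30 - SW7 - SW37 at 47 hops' cost.

47 hops' cost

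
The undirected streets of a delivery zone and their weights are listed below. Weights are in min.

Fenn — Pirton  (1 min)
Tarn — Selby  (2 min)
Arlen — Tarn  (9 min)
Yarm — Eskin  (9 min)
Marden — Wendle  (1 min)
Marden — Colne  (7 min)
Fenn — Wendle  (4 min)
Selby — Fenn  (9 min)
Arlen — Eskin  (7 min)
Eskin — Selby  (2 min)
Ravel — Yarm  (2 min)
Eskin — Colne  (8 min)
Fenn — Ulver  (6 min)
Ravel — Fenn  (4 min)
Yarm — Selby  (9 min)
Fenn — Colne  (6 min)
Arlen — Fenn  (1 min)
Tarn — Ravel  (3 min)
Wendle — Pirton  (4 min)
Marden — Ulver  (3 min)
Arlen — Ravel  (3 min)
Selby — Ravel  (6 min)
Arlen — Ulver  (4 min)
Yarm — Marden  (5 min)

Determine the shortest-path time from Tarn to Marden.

Settle nodes by increasing distance from Tarn:
Tarn: 0
Selby: 2  (via Tarn)
Ravel: 3  (via Tarn)
Eskin: 4  (via Selby)
Yarm: 5  (via Ravel)
Arlen: 6  (via Ravel)
Fenn: 7  (via Ravel)
Pirton: 8  (via Fenn)
Marden: 10  (via Yarm)
Shortest route: Tarn → Ravel → Yarm → Marden = 10 min.

10 min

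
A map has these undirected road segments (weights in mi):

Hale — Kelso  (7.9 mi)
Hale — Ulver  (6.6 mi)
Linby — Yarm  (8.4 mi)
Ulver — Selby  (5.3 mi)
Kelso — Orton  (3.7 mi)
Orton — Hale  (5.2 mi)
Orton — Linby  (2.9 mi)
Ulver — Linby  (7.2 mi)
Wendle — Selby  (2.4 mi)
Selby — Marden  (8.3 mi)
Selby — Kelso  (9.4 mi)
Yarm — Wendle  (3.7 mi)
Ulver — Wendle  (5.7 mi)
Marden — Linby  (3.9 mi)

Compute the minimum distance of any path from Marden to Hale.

12 mi

Candidate routes:
Marden - Linby - Orton - Hale: 3.9+2.9+5.2 = 12
Marden - Linby - Ulver - Hale: 3.9+7.2+6.6 = 17.7
The minimum is 12 mi via Marden - Linby - Orton - Hale.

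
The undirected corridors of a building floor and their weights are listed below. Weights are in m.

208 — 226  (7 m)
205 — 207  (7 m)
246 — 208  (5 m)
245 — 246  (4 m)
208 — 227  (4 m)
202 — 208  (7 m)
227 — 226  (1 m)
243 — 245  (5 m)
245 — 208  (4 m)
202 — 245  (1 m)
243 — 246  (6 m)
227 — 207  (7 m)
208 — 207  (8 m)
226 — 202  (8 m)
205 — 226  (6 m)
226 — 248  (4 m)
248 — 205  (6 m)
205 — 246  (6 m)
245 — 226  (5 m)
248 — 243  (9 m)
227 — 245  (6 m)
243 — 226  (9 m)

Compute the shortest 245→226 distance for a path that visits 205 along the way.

Best 245 to 205: 245 → 246 → 205 costing 10
Shortest 205→226: 205 → 226 = 6
Total via 205: 10 + 6 = 16 m.

16 m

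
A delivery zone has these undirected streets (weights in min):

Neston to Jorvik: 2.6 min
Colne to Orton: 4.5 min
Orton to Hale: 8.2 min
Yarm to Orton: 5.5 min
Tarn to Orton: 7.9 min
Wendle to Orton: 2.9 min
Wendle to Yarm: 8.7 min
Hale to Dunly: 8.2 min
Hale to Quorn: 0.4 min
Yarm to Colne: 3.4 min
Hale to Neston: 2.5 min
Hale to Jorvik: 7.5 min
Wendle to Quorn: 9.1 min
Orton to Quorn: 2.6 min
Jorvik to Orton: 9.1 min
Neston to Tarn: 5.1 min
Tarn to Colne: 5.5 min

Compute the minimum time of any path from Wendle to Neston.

8.4 min

Settle nodes by increasing distance from Wendle:
Wendle: 0
Orton: 2.9  (via Wendle)
Quorn: 5.5  (via Orton)
Hale: 5.9  (via Quorn)
Colne: 7.4  (via Orton)
Yarm: 8.4  (via Orton)
Neston: 8.4  (via Hale)
Shortest route: Wendle → Orton → Quorn → Hale → Neston = 8.4 min.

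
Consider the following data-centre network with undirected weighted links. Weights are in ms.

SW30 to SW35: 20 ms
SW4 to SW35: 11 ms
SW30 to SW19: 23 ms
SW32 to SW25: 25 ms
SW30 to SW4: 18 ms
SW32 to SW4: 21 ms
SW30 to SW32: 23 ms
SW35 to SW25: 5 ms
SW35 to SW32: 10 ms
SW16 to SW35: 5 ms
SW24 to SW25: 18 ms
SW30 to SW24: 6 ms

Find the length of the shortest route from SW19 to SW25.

47 ms

Settle nodes by increasing distance from SW19:
SW19: 0
SW30: 23  (via SW19)
SW24: 29  (via SW30)
SW4: 41  (via SW30)
SW35: 43  (via SW30)
SW32: 46  (via SW30)
SW25: 47  (via SW24)
Shortest route: SW19 → SW30 → SW24 → SW25 = 47 ms.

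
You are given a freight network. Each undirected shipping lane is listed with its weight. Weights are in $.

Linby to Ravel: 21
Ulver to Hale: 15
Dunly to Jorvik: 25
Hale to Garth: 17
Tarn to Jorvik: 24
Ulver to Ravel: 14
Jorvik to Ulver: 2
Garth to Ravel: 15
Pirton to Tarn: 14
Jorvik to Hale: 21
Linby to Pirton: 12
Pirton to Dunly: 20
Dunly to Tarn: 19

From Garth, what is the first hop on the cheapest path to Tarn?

Candidate routes:
Garth–Hale–Ulver–Jorvik–Tarn: 17+15+2+24 = 58
Garth–Ravel–Ulver–Jorvik–Tarn: 15+14+2+24 = 55
The minimum is $55 via Garth–Ravel–Ulver–Jorvik–Tarn.
So from Garth the first move is to Ravel.

Ravel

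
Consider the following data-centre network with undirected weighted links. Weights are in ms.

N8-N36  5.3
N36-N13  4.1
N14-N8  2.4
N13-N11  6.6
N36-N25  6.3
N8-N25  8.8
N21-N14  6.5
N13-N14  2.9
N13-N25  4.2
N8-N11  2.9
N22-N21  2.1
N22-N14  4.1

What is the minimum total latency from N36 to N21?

Shortest distances from N36:
N36: 0
N13: 4.1  (via N36)
N8: 5.3  (via N36)
N25: 6.3  (via N36)
N14: 7  (via N13)
N11: 8.2  (via N8)
N22: 11.1  (via N14)
N21: 13.2  (via N22)
Shortest route: N36 → N13 → N14 → N22 → N21 = 13.2 ms.

13.2 ms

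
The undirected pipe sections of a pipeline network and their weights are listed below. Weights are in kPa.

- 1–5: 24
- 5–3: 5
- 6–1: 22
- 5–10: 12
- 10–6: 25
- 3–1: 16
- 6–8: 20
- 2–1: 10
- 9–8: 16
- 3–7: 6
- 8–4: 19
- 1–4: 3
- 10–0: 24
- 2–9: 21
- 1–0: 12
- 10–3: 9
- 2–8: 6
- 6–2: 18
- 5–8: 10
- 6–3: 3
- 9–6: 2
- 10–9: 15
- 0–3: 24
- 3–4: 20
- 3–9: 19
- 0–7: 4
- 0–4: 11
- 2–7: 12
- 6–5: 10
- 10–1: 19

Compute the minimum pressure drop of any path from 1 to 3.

Candidate routes:
1–3: 16 = 16
1–0–7–3: 12+4+6 = 22
Cheapest is 1–3 at 16 kPa.

16 kPa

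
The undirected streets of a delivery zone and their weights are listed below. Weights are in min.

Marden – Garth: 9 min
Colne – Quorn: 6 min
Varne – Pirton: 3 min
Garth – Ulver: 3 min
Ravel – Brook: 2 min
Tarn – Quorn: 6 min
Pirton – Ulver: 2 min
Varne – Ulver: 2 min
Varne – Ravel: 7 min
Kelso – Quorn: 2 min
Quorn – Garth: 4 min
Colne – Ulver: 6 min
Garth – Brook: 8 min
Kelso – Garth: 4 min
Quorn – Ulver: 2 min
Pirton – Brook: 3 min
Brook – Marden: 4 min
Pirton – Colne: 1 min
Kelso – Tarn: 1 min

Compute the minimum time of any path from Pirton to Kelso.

Candidate routes:
Pirton - Varne - Ulver - Quorn - Kelso: 3+2+2+2 = 9
Pirton - Ulver - Quorn - Kelso: 2+2+2 = 6
The minimum is 6 min via Pirton - Ulver - Quorn - Kelso.

6 min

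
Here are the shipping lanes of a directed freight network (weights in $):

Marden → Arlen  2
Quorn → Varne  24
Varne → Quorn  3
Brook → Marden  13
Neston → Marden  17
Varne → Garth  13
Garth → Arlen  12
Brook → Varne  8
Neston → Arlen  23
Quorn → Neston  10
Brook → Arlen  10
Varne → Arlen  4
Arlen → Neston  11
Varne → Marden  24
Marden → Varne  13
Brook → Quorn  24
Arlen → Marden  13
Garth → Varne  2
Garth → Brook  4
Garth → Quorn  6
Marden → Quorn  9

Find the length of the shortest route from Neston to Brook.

$47

Running Dijkstra from Neston:
Neston: 0
Marden: 17  (via Neston)
Arlen: 19  (via Marden)
Quorn: 26  (via Marden)
Varne: 30  (via Marden)
Garth: 43  (via Varne)
Brook: 47  (via Garth)
Shortest route: Neston → Marden → Varne → Garth → Brook = $47.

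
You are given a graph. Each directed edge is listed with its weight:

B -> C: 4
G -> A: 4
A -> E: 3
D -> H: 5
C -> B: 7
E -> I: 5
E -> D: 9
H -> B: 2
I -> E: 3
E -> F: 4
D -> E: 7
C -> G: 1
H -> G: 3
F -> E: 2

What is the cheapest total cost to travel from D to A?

Enumerating some paths:
D → H → B → C → G → A: 5+2+4+1+4 = 16
D → H → G → A: 5+3+4 = 12
The minimum is 12 via D → H → G → A.

12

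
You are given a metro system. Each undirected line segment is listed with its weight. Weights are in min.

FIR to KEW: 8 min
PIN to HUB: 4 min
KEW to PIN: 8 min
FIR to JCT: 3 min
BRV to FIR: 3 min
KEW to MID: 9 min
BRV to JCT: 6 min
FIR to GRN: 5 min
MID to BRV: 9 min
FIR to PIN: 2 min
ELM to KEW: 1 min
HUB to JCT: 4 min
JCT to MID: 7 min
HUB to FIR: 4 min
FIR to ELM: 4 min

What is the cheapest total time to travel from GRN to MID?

Candidate routes:
GRN - FIR - BRV - MID: 5+3+9 = 17
GRN - FIR - JCT - MID: 5+3+7 = 15
GRN - FIR - ELM - KEW - MID: 5+4+1+9 = 19
Cheapest is GRN - FIR - JCT - MID at 15 min.

15 min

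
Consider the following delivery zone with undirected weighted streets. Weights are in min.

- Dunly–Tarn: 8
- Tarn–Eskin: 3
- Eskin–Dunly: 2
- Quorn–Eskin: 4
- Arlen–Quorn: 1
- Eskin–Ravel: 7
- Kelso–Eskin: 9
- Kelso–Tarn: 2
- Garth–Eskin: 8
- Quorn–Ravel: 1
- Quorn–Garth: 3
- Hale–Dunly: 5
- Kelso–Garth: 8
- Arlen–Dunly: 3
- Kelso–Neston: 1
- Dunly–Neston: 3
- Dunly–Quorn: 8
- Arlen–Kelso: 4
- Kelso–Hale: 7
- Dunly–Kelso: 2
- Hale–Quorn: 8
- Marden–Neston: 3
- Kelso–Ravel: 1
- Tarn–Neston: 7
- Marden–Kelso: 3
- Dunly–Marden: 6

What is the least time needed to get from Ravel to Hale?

8 min

Settle nodes by increasing distance from Ravel:
Ravel: 0
Kelso: 1  (via Ravel)
Quorn: 1  (via Ravel)
Arlen: 2  (via Quorn)
Neston: 2  (via Kelso)
Tarn: 3  (via Kelso)
Dunly: 3  (via Kelso)
Marden: 4  (via Kelso)
Garth: 4  (via Quorn)
Eskin: 5  (via Quorn)
Hale: 8  (via Kelso)
Shortest route: Ravel → Kelso → Hale = 8 min.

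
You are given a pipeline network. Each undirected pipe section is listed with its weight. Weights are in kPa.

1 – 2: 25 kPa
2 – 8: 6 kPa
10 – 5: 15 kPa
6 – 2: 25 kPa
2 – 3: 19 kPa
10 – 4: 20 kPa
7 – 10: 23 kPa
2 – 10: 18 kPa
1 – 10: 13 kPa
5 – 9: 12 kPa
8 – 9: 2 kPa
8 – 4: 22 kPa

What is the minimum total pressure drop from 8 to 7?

47 kPa

Settle nodes by increasing distance from 8:
8: 0
9: 2  (via 8)
2: 6  (via 8)
5: 14  (via 9)
4: 22  (via 8)
10: 24  (via 2)
3: 25  (via 2)
1: 31  (via 2)
6: 31  (via 2)
7: 47  (via 10)
Shortest route: 8 → 2 → 10 → 7 = 47 kPa.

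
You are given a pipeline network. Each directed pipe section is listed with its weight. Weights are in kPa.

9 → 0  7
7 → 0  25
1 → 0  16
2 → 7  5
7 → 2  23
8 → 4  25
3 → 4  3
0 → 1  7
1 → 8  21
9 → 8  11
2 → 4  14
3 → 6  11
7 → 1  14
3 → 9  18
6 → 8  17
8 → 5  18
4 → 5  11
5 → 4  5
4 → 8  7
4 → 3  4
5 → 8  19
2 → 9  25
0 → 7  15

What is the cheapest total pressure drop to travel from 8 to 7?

Compare a few routes:
8 - 4 - 3 - 9 - 0 - 7: 25+4+18+7+15 = 69
8 - 5 - 4 - 3 - 9 - 0 - 7: 18+5+4+18+7+15 = 67
Cheapest is 8 - 5 - 4 - 3 - 9 - 0 - 7 at 67 kPa.

67 kPa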